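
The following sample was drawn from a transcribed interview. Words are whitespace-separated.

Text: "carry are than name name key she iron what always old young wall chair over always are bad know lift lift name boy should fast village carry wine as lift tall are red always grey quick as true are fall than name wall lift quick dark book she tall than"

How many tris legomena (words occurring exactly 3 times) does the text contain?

2

Frequencies: are:4, name:4, lift:4, than:3, always:3, carry:2, she:2, wall:2, as:2, tall:2, quick:2, key:1, iron:1, what:1, old:1, young:1, chair:1, over:1, bad:1, know:1, … (11 more, each freq 1)
Words with frequency 3: always, than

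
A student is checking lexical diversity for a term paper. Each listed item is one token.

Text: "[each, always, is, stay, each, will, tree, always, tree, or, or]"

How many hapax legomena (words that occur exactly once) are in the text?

Frequencies: each:2, always:2, tree:2, or:2, is:1, stay:1, will:1
Hapax (freq=1): is, stay, will

3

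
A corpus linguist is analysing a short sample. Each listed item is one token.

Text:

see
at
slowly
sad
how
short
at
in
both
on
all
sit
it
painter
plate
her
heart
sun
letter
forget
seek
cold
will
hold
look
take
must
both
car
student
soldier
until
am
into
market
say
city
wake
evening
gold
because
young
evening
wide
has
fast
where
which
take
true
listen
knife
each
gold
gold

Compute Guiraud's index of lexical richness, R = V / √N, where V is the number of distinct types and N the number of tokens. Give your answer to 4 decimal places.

6.6072

N = 55, V = 49.
√N = 7.416198
R = 49 / 7.416198 = 6.6072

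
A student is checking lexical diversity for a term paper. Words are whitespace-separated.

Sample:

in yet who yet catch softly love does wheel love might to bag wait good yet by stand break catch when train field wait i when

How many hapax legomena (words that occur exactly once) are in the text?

15

Frequencies: yet:3, catch:2, love:2, wait:2, when:2, in:1, who:1, softly:1, does:1, wheel:1, might:1, to:1, bag:1, good:1, by:1, stand:1, break:1, train:1, field:1, i:1
Hapax (freq=1): bag, break, by, does, field, good, i, in, might, softly, stand, to, train, wheel, who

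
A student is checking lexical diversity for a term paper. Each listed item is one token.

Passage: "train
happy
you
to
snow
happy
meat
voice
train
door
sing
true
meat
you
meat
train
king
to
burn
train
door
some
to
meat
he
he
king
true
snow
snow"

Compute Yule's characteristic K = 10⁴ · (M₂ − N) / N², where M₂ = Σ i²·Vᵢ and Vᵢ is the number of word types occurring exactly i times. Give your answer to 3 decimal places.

533.333

Frequencies: train:4, meat:4, to:3, snow:3, happy:2, you:2, door:2, true:2, king:2, he:2, voice:1, sing:1, burn:1, some:1
N = 30. Frequency spectrum: V_1=4, V_2=6, V_3=2, V_4=2
M₂ = 1²·4 + 2²·6 + 3²·2 + 4²·2 = 78
K = 10000 × (78 − 30) / 30² = 533.333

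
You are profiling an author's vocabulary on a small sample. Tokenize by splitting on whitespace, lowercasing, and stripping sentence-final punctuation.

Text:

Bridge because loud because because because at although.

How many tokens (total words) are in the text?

8

Tokens: bridge, because, loud, because, because, because, at, although
N = 8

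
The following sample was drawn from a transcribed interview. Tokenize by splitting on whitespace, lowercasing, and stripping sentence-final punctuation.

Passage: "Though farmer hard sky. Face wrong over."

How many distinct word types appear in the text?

7

Distinct types: {face, farmer, hard, over, sky, though, wrong}
V = 7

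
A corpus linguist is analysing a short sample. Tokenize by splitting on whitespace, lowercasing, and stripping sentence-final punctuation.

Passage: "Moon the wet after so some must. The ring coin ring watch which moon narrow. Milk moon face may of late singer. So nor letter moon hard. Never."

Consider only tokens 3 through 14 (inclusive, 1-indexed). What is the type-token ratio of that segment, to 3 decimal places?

0.917

Segment tokens 3–14: wet, after, so, some, must, the, ring, coin, ring, watch, which, moon
Segment N = 12, segment V = 11.
TTR = 11 / 12 = 0.917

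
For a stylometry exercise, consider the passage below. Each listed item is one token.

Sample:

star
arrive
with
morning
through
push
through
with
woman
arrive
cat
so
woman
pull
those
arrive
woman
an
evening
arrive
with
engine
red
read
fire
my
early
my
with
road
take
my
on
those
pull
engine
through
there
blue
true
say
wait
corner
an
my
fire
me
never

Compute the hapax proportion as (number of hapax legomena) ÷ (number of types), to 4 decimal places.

0.6667

Frequencies: arrive:4, with:4, my:4, through:3, woman:3, pull:2, those:2, an:2, engine:2, fire:2, star:1, morning:1, push:1, cat:1, so:1, evening:1, red:1, read:1, early:1, road:1, … (10 more, each freq 1)
Hapax count = 20; type count = 30.
Ratio = 20 / 30 = 0.6667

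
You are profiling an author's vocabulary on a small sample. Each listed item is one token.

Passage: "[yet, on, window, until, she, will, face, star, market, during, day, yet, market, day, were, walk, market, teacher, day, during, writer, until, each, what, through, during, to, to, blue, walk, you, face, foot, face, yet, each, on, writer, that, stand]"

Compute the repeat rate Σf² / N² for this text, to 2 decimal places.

0.05

Frequencies: yet:3, face:3, market:3, during:3, day:3, on:2, until:2, walk:2, writer:2, each:2, to:2, window:1, she:1, will:1, star:1, were:1, teacher:1, what:1, through:1, blue:1, … (4 more, each freq 1)
Σf² = 82; N² = 1600
Repeat rate = 82 / 1600 = 0.05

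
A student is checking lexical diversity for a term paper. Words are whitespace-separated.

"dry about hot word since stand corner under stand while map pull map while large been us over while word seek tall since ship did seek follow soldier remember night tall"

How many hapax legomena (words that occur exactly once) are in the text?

16

Frequencies: while:3, word:2, since:2, stand:2, map:2, seek:2, tall:2, dry:1, about:1, hot:1, corner:1, under:1, pull:1, large:1, been:1, us:1, over:1, ship:1, did:1, follow:1, … (3 more, each freq 1)
Hapax (freq=1): about, been, corner, did, dry, follow, hot, large, night, over, pull, remember, ship, soldier, under, us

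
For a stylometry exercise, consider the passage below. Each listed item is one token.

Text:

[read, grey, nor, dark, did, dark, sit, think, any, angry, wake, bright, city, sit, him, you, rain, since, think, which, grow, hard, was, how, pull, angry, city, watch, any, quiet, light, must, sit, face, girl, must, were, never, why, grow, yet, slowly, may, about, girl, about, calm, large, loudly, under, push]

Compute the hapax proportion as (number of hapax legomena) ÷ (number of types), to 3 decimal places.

0.750

Frequencies: sit:3, dark:2, think:2, any:2, angry:2, city:2, grow:2, must:2, girl:2, about:2, read:1, grey:1, nor:1, did:1, wake:1, bright:1, him:1, you:1, rain:1, since:1, … (20 more, each freq 1)
Hapax count = 30; type count = 40.
Ratio = 30 / 40 = 0.750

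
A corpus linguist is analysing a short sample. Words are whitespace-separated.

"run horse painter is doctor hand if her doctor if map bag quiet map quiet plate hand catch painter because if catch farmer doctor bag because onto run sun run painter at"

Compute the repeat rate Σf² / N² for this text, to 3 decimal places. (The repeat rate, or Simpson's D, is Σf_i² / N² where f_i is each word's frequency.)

Frequencies: run:3, painter:3, doctor:3, if:3, hand:2, map:2, bag:2, quiet:2, catch:2, because:2, horse:1, is:1, her:1, plate:1, farmer:1, onto:1, sun:1, at:1
Σf² = 68; N² = 1024
Repeat rate = 68 / 1024 = 0.066

0.066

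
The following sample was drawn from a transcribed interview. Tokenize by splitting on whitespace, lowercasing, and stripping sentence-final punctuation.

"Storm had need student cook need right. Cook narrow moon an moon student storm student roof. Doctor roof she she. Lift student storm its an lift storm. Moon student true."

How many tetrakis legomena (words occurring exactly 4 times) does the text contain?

Frequencies: student:5, storm:4, moon:3, need:2, cook:2, an:2, roof:2, she:2, lift:2, had:1, right:1, narrow:1, doctor:1, its:1, true:1
Words with frequency 4: storm

1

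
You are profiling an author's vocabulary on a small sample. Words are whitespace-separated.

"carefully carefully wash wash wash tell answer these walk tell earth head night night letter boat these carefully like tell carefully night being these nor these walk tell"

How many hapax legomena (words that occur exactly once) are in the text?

8

Frequencies: carefully:4, tell:4, these:4, wash:3, night:3, walk:2, answer:1, earth:1, head:1, letter:1, boat:1, like:1, being:1, nor:1
Hapax (freq=1): answer, being, boat, earth, head, letter, like, nor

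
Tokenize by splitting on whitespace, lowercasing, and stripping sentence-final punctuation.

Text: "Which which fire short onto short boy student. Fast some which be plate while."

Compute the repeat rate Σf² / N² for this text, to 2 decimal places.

Frequencies: which:3, short:2, fire:1, onto:1, boy:1, student:1, fast:1, some:1, be:1, plate:1, while:1
Σf² = 22; N² = 196
Repeat rate = 22 / 196 = 0.11

0.11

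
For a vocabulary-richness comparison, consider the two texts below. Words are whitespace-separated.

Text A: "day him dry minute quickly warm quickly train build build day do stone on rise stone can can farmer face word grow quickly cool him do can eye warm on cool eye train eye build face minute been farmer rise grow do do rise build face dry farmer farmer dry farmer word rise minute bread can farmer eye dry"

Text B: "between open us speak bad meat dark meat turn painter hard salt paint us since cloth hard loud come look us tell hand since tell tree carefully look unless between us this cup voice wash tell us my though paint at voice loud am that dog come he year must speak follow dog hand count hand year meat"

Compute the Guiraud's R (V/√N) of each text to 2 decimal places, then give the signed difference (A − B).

A: V=21, N=59, R=2.73
B: V=37, N=58, R=4.86
Difference = 2.73 − 4.86 = -2.13

-2.13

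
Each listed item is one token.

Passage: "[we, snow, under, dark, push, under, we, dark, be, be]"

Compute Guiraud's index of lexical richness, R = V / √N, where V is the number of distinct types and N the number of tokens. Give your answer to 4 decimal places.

1.8974

N = 10, V = 6.
√N = 3.162278
R = 6 / 3.162278 = 1.8974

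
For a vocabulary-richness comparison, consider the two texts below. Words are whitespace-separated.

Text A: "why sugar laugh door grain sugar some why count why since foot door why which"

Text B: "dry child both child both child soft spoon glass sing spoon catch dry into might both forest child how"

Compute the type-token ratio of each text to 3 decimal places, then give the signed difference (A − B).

TTR(A) = 10/15 = 0.667
TTR(B) = 12/19 = 0.632
Difference = 0.667 − 0.632 = 0.035

0.035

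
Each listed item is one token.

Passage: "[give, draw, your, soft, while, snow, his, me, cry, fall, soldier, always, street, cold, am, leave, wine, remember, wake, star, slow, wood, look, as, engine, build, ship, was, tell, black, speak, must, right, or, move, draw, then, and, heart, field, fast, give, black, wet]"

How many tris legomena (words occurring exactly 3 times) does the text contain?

Frequencies: give:2, draw:2, black:2, your:1, soft:1, while:1, snow:1, his:1, me:1, cry:1, fall:1, soldier:1, always:1, street:1, cold:1, am:1, leave:1, wine:1, remember:1, wake:1, … (21 more, each freq 1)
Words with frequency 3: (none)

0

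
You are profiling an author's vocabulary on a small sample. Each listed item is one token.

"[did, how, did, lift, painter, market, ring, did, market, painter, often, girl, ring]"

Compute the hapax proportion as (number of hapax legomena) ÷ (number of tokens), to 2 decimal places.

Frequencies: did:3, painter:2, market:2, ring:2, how:1, lift:1, often:1, girl:1
Hapax count = 4; token count = 13.
Ratio = 4 / 13 = 0.31

0.31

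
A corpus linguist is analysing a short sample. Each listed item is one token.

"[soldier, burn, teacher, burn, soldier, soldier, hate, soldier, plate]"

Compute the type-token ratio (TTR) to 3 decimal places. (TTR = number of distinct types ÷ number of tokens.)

0.556

N = 9 tokens, V = 5 types.
TTR = V / N = 5 / 9 = 0.556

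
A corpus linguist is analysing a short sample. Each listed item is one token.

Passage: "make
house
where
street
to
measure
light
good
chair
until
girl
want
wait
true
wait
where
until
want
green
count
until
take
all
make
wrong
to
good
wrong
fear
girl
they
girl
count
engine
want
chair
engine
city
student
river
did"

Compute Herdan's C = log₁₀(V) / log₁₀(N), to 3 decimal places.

0.877

N = 41, V = 26.
log₁₀(V) = 1.414973, log₁₀(N) = 1.612784
C = 1.414973 / 1.612784 = 0.877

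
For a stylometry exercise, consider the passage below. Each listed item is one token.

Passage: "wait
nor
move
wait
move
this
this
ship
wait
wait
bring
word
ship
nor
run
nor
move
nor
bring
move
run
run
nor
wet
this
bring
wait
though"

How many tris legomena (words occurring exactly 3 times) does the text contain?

Frequencies: wait:5, nor:5, move:4, this:3, bring:3, run:3, ship:2, word:1, wet:1, though:1
Words with frequency 3: bring, run, this

3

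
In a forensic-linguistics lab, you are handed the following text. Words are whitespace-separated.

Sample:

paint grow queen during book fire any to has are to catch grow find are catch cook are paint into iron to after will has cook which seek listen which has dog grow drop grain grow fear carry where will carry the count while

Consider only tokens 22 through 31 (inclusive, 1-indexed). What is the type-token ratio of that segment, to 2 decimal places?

0.80

Segment tokens 22–31: to, after, will, has, cook, which, seek, listen, which, has
Segment N = 10, segment V = 8.
TTR = 8 / 10 = 0.80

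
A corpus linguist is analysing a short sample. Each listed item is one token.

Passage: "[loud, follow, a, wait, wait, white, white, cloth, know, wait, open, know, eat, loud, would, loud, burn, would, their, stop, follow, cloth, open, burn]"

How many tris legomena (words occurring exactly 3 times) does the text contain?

Frequencies: loud:3, wait:3, follow:2, white:2, cloth:2, know:2, open:2, would:2, burn:2, a:1, eat:1, their:1, stop:1
Words with frequency 3: loud, wait

2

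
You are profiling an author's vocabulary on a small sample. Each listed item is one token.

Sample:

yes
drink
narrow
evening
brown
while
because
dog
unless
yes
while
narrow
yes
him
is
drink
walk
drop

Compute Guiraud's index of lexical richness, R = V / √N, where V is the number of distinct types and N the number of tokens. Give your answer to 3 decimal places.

N = 18, V = 13.
√N = 4.242641
R = 13 / 4.242641 = 3.064

3.064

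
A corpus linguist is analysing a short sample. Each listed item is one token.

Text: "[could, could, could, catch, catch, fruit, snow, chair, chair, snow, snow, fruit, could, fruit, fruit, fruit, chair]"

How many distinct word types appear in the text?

Distinct types: {catch, chair, could, fruit, snow}
V = 5

5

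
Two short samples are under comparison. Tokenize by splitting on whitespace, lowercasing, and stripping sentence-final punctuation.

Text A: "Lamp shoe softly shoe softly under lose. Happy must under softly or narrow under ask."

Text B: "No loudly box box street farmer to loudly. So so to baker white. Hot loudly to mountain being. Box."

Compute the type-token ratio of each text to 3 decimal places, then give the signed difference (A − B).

0.035

TTR(A) = 10/15 = 0.667
TTR(B) = 12/19 = 0.632
Difference = 0.667 − 0.632 = 0.035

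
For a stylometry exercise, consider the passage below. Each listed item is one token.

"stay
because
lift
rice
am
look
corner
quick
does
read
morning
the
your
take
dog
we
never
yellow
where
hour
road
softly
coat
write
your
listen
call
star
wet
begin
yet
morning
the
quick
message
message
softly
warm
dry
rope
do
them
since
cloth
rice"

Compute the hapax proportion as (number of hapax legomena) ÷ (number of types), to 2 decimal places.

0.82

Frequencies: rice:2, quick:2, morning:2, the:2, your:2, softly:2, message:2, stay:1, because:1, lift:1, am:1, look:1, corner:1, does:1, read:1, take:1, dog:1, we:1, never:1, yellow:1, … (18 more, each freq 1)
Hapax count = 31; type count = 38.
Ratio = 31 / 38 = 0.82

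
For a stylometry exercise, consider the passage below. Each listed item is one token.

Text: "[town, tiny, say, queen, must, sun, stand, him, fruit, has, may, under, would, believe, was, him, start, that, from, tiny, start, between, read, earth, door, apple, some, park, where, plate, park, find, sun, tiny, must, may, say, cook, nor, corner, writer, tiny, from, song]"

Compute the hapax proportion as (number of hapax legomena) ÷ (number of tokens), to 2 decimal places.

0.55

Frequencies: tiny:4, say:2, must:2, sun:2, him:2, may:2, start:2, from:2, park:2, town:1, queen:1, stand:1, fruit:1, has:1, under:1, would:1, believe:1, was:1, that:1, between:1, … (13 more, each freq 1)
Hapax count = 24; token count = 44.
Ratio = 24 / 44 = 0.55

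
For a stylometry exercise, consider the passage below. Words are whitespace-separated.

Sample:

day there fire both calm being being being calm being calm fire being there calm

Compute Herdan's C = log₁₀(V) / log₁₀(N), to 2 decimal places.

0.66

N = 15, V = 6.
log₁₀(V) = 0.778151, log₁₀(N) = 1.176091
C = 0.778151 / 1.176091 = 0.66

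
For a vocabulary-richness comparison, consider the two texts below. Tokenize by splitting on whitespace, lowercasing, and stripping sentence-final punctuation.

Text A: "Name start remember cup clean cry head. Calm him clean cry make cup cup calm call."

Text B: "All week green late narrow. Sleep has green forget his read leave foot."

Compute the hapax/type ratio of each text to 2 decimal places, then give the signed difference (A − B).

A: hapax=7, V=11, ratio=0.64
B: hapax=11, V=12, ratio=0.92
Difference = 0.64 − 0.92 = -0.28

-0.28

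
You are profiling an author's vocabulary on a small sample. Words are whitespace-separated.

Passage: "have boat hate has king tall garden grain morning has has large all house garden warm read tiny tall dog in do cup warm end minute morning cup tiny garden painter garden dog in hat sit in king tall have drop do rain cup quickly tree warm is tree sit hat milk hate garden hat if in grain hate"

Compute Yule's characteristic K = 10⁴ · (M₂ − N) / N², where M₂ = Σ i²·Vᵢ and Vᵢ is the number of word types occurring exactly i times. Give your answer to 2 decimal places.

247.06

Frequencies: garden:5, in:4, hate:3, has:3, tall:3, warm:3, cup:3, hat:3, have:2, king:2, grain:2, morning:2, tiny:2, dog:2, do:2, sit:2, tree:2, boat:1, large:1, all:1, … (11 more, each freq 1)
N = 59. Frequency spectrum: V_1=14, V_2=9, V_3=6, V_4=1, V_5=1
M₂ = 1²·14 + 2²·9 + 3²·6 + 4²·1 + 5²·1 = 145
K = 10000 × (145 − 59) / 59² = 247.06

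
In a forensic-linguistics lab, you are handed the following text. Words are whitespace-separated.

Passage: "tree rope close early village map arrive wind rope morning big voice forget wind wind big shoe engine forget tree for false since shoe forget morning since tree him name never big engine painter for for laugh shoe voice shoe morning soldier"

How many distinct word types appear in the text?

Distinct types: {arrive, big, close, early, engine, false, for, forget, him, laugh, map, morning, name, never, painter, rope, shoe, since, soldier, tree, village, voice, wind}
V = 23

23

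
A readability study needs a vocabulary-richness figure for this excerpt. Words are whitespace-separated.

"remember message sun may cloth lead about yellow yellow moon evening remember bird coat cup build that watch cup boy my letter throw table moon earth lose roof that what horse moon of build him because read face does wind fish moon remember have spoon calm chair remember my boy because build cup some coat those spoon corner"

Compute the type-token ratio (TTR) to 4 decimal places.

N = 58 tokens, V = 41 types.
TTR = V / N = 41 / 58 = 0.7069

0.7069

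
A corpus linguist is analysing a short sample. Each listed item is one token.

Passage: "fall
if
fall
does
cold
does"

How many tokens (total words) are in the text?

6

Tokens: fall, if, fall, does, cold, does
N = 6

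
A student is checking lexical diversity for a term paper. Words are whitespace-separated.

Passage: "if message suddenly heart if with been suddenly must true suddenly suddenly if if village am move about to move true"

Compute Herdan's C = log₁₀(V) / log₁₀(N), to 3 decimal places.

0.842

N = 21, V = 13.
log₁₀(V) = 1.113943, log₁₀(N) = 1.322219
C = 1.113943 / 1.322219 = 0.842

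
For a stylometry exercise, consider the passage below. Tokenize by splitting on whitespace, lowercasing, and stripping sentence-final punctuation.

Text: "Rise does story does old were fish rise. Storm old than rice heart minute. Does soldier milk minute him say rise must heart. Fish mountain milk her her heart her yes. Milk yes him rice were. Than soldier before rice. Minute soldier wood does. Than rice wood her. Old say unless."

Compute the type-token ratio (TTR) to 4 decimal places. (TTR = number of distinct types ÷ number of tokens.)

N = 51 tokens, V = 22 types.
TTR = V / N = 22 / 51 = 0.4314

0.4314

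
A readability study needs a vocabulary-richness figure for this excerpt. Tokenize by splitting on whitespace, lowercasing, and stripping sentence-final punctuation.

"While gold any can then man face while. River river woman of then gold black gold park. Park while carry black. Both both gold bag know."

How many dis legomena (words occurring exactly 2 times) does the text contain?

5

Frequencies: gold:4, while:3, then:2, river:2, black:2, park:2, both:2, any:1, can:1, man:1, face:1, woman:1, of:1, carry:1, bag:1, know:1
Words with frequency 2: black, both, park, river, then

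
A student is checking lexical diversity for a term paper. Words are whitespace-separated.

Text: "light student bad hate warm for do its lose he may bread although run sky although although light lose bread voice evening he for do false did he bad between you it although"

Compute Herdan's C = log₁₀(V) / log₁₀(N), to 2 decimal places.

0.88

N = 33, V = 22.
log₁₀(V) = 1.342423, log₁₀(N) = 1.518514
C = 1.342423 / 1.518514 = 0.88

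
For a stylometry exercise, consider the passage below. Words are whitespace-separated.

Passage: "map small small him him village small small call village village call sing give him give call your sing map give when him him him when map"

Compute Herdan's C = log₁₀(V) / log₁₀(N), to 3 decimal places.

N = 27, V = 9.
log₁₀(V) = 0.954243, log₁₀(N) = 1.431364
C = 0.954243 / 1.431364 = 0.667

0.667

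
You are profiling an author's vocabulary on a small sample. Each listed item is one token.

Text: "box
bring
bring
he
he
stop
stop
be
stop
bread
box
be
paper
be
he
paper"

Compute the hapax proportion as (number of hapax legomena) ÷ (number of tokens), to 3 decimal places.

Frequencies: he:3, stop:3, be:3, box:2, bring:2, paper:2, bread:1
Hapax count = 1; token count = 16.
Ratio = 1 / 16 = 0.063

0.063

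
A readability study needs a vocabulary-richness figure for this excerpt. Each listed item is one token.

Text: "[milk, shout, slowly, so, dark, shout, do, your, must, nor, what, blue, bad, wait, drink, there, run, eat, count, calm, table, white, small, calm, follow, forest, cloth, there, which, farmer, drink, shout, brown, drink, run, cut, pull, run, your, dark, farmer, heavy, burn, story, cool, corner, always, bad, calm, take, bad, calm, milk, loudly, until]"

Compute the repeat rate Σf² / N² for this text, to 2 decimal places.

0.03

Frequencies: calm:4, shout:3, bad:3, drink:3, run:3, milk:2, dark:2, your:2, there:2, farmer:2, slowly:1, so:1, do:1, must:1, nor:1, what:1, blue:1, wait:1, eat:1, count:1, … (19 more, each freq 1)
Σf² = 101; N² = 3025
Repeat rate = 101 / 3025 = 0.03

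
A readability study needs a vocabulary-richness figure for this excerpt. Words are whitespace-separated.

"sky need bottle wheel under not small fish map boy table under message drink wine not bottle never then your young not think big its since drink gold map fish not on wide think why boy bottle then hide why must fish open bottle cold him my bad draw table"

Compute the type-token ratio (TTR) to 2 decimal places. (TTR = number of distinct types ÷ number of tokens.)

N = 50 tokens, V = 34 types.
TTR = V / N = 34 / 50 = 0.68

0.68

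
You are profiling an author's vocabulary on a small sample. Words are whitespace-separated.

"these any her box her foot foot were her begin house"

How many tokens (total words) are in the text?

Tokens: these, any, her, box, her, foot, foot, were, her, begin, house
N = 11

11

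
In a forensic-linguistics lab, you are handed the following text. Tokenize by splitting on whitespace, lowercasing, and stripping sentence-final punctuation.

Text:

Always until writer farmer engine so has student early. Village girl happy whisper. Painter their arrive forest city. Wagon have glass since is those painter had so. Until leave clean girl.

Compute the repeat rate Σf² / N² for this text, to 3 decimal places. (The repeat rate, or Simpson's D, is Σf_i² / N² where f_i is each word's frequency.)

Frequencies: until:2, so:2, girl:2, painter:2, always:1, writer:1, farmer:1, engine:1, has:1, student:1, early:1, village:1, happy:1, whisper:1, their:1, arrive:1, forest:1, city:1, wagon:1, have:1, … (7 more, each freq 1)
Σf² = 39; N² = 961
Repeat rate = 39 / 961 = 0.041

0.041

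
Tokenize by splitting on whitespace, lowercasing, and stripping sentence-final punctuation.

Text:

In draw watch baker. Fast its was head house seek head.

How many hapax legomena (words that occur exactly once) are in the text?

9

Frequencies: head:2, in:1, draw:1, watch:1, baker:1, fast:1, its:1, was:1, house:1, seek:1
Hapax (freq=1): baker, draw, fast, house, in, its, seek, was, watch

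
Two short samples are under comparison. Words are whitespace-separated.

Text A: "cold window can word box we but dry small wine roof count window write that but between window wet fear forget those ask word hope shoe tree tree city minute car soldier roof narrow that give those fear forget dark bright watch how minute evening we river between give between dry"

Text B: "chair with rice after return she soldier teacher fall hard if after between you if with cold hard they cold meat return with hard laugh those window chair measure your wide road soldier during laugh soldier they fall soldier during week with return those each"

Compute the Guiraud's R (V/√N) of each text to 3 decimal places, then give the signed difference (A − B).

A: V=35, N=51, R=4.901
B: V=26, N=45, R=3.876
Difference = 4.901 − 3.876 = 1.025

1.025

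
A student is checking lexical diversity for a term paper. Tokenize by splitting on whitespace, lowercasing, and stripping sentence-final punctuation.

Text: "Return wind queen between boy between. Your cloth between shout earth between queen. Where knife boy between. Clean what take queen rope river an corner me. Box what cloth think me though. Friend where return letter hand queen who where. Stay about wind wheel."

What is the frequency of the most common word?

5

Frequencies: between:5, queen:4, where:3, return:2, wind:2, boy:2, cloth:2, what:2, me:2, your:1, shout:1, earth:1, knife:1, clean:1, take:1, rope:1, river:1, an:1, corner:1, box:1, … (9 more, each freq 1)
Most common: 'between' with frequency 5.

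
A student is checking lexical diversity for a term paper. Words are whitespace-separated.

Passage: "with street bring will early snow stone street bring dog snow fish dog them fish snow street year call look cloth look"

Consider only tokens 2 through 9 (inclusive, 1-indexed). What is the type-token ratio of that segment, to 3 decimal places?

Segment tokens 2–9: street, bring, will, early, snow, stone, street, bring
Segment N = 8, segment V = 6.
TTR = 6 / 8 = 0.750

0.750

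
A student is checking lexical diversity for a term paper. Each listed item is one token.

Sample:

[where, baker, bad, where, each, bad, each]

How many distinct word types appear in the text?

4

Distinct types: {bad, baker, each, where}
V = 4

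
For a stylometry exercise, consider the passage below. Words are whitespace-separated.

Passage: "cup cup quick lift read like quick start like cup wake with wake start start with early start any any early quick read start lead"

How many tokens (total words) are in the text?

25

Tokens: cup, cup, quick, lift, read, like, quick, start, like, cup, wake, with, wake, start, start, with, early, start, any, any, early, quick, read, start, lead
N = 25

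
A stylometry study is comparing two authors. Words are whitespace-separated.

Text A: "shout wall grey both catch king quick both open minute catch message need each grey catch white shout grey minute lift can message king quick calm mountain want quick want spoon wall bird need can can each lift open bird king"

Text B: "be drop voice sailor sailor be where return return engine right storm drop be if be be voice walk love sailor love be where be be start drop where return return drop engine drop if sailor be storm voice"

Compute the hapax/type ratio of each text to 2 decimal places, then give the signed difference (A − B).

A: hapax=4, V=20, ratio=0.20
B: hapax=3, V=13, ratio=0.23
Difference = 0.20 − 0.23 = -0.03

-0.03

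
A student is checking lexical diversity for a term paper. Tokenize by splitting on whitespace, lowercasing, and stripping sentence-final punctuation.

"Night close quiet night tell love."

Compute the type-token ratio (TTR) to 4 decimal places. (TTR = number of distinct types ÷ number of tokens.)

N = 6 tokens, V = 5 types.
TTR = V / N = 5 / 6 = 0.8333

0.8333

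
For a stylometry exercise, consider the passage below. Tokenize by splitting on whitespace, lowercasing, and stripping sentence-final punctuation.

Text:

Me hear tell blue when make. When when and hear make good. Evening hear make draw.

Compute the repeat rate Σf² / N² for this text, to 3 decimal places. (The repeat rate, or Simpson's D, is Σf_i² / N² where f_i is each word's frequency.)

Frequencies: hear:3, when:3, make:3, me:1, tell:1, blue:1, and:1, good:1, evening:1, draw:1
Σf² = 34; N² = 256
Repeat rate = 34 / 256 = 0.133

0.133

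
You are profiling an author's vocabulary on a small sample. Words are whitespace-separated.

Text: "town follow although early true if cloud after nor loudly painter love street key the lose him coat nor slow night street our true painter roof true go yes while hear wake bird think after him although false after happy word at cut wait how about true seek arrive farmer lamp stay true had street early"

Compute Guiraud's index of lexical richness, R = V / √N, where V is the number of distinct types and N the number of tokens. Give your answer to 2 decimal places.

5.75

N = 56, V = 43.
√N = 7.483315
R = 43 / 7.483315 = 5.75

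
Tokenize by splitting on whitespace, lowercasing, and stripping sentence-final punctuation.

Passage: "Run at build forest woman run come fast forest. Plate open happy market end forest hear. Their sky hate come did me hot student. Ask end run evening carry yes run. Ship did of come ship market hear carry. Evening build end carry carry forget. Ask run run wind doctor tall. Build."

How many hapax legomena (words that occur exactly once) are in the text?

Frequencies: run:6, carry:4, build:3, forest:3, come:3, end:3, market:2, hear:2, did:2, ask:2, evening:2, ship:2, at:1, woman:1, fast:1, plate:1, open:1, happy:1, their:1, sky:1, … (10 more, each freq 1)
Hapax (freq=1): at, doctor, fast, forget, happy, hate, hot, me, of, open, plate, sky, student, tall, their, wind, woman, yes

18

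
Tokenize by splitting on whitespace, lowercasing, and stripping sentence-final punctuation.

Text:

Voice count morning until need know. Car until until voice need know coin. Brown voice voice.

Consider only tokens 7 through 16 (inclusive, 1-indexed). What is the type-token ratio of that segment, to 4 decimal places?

Segment tokens 7–16: car, until, until, voice, need, know, coin, brown, voice, voice
Segment N = 10, segment V = 7.
TTR = 7 / 10 = 0.7000

0.7000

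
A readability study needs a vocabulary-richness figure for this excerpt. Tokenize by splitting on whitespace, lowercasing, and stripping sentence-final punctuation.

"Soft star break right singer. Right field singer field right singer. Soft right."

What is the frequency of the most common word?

Frequencies: right:4, singer:3, soft:2, field:2, star:1, break:1
Most common: 'right' with frequency 4.

4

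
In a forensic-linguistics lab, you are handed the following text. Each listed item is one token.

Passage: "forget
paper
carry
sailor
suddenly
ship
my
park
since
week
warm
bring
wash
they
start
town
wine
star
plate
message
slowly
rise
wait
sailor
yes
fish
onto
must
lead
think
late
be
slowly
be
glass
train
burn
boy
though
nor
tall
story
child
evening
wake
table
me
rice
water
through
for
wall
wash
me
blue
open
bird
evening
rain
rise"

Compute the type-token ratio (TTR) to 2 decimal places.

0.88

N = 60 tokens, V = 53 types.
TTR = V / N = 53 / 60 = 0.88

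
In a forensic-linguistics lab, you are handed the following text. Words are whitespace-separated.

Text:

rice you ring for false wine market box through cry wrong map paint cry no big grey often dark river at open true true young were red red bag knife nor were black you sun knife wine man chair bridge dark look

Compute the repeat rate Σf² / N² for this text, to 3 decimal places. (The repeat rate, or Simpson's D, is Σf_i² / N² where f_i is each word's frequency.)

Frequencies: you:2, wine:2, cry:2, dark:2, true:2, were:2, red:2, knife:2, rice:1, ring:1, for:1, false:1, market:1, box:1, through:1, wrong:1, map:1, paint:1, no:1, big:1, … (14 more, each freq 1)
Σf² = 58; N² = 1764
Repeat rate = 58 / 1764 = 0.033

0.033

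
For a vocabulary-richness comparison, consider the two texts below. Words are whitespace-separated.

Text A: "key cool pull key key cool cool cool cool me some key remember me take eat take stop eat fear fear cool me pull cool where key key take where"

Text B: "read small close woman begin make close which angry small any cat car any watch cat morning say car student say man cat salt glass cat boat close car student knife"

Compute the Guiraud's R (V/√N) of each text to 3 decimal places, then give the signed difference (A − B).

-1.584

A: V=11, N=30, R=2.008
B: V=20, N=31, R=3.592
Difference = 2.008 − 3.592 = -1.584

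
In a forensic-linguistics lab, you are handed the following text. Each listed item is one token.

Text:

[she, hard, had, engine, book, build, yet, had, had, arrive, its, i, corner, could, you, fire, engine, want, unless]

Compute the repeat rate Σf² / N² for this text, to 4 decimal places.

Frequencies: had:3, engine:2, she:1, hard:1, book:1, build:1, yet:1, arrive:1, its:1, i:1, corner:1, could:1, you:1, fire:1, want:1, unless:1
Σf² = 27; N² = 361
Repeat rate = 27 / 361 = 0.0748

0.0748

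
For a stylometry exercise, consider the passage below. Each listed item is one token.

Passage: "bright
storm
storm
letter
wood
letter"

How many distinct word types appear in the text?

Distinct types: {bright, letter, storm, wood}
V = 4

4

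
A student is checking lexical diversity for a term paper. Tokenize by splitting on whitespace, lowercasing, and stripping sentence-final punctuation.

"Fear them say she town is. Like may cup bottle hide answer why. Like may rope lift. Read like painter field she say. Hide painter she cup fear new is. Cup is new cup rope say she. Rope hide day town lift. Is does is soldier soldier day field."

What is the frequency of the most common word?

Frequencies: is:5, she:4, cup:4, say:3, like:3, hide:3, rope:3, fear:2, town:2, may:2, lift:2, painter:2, field:2, new:2, day:2, soldier:2, them:1, bottle:1, answer:1, why:1, … (2 more, each freq 1)
Most common: 'is' with frequency 5.

5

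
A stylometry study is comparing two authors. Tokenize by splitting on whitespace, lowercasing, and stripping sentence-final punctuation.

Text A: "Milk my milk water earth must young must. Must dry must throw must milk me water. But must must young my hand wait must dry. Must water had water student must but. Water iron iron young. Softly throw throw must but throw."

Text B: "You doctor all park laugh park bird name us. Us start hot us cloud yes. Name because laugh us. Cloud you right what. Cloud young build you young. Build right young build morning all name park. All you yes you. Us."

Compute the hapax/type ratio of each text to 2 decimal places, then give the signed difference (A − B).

A: hapax=7, V=16, ratio=0.44
B: hapax=7, V=18, ratio=0.39
Difference = 0.44 − 0.39 = 0.05

0.05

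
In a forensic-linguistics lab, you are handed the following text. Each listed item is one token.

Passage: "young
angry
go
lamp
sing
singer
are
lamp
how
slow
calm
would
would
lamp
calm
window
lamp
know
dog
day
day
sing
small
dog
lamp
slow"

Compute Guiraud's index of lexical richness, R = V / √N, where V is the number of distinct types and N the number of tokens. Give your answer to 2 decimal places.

3.14

N = 26, V = 16.
√N = 5.099020
R = 16 / 5.099020 = 3.14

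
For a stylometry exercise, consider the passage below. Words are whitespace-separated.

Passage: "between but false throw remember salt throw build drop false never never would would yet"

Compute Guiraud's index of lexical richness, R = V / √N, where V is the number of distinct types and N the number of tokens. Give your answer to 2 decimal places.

2.84

N = 15, V = 11.
√N = 3.872983
R = 11 / 3.872983 = 2.84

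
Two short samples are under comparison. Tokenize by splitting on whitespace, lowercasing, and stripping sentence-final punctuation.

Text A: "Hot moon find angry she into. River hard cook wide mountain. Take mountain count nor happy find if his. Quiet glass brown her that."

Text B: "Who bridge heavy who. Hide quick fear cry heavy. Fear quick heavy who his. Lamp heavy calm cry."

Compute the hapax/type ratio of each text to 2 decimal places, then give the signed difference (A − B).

0.41

A: hapax=20, V=22, ratio=0.91
B: hapax=5, V=10, ratio=0.50
Difference = 0.91 − 0.50 = 0.41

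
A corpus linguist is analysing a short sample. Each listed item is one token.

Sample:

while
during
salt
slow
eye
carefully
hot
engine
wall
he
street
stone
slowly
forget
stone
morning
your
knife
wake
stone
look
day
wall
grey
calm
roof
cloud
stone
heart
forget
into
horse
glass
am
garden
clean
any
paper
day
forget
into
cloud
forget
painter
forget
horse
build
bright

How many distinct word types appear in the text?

Distinct types: {am, any, bright, build, calm, carefully, clean, cloud, day, during, engine, eye, forget, garden, glass, grey, he, heart, horse, hot, into, knife, look, morning, painter, paper, roof, salt, slow, slowly, stone, street, wake, wall, while, your}
V = 36

36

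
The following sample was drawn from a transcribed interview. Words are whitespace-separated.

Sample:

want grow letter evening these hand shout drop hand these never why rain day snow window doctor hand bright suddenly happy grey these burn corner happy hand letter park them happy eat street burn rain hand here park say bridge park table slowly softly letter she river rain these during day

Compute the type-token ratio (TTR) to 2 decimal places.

N = 51 tokens, V = 34 types.
TTR = V / N = 34 / 51 = 0.67

0.67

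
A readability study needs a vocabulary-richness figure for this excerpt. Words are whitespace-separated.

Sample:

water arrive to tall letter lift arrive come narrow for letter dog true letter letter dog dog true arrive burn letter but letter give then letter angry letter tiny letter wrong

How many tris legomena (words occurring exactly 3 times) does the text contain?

Frequencies: letter:9, arrive:3, dog:3, true:2, water:1, to:1, tall:1, lift:1, come:1, narrow:1, for:1, burn:1, but:1, give:1, then:1, angry:1, tiny:1, wrong:1
Words with frequency 3: arrive, dog

2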